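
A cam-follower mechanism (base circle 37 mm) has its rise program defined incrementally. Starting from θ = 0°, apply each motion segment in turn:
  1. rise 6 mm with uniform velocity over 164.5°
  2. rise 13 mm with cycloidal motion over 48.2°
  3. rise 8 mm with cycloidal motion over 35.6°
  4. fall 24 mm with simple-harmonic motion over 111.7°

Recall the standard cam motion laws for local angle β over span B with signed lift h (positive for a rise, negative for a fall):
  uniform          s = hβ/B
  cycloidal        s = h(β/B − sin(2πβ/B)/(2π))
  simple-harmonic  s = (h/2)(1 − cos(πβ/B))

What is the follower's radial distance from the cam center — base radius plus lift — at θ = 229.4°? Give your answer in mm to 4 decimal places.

seg 1 [0°–164.5°] uniform, h=6: full span → s += 6 → s = 6.0000
seg 2 [164.5°–212.7°] cycloidal, h=13: full span → s += 13 → s = 19.0000
seg 3 [212.7°–248.3°] cycloidal, h=8: θ=229.4° here. β=16.7, B=35.6. 8·(0.4691 − sin(2π·0.4691)/(2π)) = 3.5072 → s = 22.5072
radial distance = base radius + s = 37 + 22.5072 = 59.5072

59.5072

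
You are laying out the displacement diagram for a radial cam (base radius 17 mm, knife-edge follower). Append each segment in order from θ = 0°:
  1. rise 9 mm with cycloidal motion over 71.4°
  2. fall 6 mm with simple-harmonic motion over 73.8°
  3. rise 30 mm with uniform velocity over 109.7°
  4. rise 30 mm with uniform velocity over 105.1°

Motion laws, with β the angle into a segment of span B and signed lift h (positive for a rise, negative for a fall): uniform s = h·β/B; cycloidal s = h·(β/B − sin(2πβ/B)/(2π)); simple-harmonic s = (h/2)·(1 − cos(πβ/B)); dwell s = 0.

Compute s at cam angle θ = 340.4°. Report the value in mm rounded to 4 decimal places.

seg 1 [0°–71.4°] cycloidal, h=9: full span → s += 9 → s = 9.0000
seg 2 [71.4°–145.2°] simple-harmonic, h=-6: full span → s += -6 → s = 3.0000
seg 3 [145.2°–254.9°] uniform, h=30: full span → s += 30 → s = 33.0000
seg 4 [254.9°–360°] uniform, h=30: θ=340.4° here. β=85.5, B=105.1. 30·85.5/105.1 = 24.4053 → s = 57.4053

57.4053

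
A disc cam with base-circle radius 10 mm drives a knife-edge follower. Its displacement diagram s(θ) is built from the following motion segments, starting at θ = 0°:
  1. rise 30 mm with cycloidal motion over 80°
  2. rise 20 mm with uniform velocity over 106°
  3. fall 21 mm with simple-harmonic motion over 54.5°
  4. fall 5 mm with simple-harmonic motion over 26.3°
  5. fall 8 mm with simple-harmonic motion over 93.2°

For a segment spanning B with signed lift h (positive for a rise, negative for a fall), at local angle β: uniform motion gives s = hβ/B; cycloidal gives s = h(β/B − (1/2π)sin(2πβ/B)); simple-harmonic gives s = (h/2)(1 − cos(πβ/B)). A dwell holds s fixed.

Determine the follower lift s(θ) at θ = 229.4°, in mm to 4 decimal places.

seg 1 [0°–80°] cycloidal, h=30: full span → s += 30 → s = 30.0000
seg 2 [80°–186°] uniform, h=20: full span → s += 20 → s = 50.0000
seg 3 [186°–240.5°] simple-harmonic, h=-21: θ=229.4° here. β=43.4, B=54.5. -21/2·(1 − cos(π·0.7963)) = -18.9230 → s = 31.0770

31.0770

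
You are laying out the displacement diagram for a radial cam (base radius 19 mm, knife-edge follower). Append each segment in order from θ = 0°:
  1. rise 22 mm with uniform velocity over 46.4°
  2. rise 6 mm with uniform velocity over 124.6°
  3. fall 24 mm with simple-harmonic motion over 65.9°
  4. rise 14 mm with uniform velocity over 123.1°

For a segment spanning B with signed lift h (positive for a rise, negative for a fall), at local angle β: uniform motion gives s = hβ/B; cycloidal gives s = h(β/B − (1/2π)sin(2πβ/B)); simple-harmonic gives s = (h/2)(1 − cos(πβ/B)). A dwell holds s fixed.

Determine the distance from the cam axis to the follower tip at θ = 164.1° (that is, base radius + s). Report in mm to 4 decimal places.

seg 1 [0°–46.4°] uniform, h=22: full span → s += 22 → s = 22.0000
seg 2 [46.4°–171°] uniform, h=6: θ=164.1° here. β=117.7, B=124.6. 6·117.7/124.6 = 5.6677 → s = 27.6677
radial distance = base radius + s = 19 + 27.6677 = 46.6677

46.6677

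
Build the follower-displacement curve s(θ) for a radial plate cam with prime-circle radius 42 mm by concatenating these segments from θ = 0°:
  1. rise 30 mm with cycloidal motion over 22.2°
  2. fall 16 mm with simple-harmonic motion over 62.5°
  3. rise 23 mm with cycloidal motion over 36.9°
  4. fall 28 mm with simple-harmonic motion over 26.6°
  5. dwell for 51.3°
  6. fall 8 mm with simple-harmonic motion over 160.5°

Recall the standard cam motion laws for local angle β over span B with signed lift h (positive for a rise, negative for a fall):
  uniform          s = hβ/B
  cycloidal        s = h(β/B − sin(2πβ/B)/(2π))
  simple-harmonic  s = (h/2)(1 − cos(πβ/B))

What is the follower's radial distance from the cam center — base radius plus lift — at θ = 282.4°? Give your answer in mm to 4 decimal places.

seg 1 [0°–22.2°] cycloidal, h=30: full span → s += 30 → s = 30.0000
seg 2 [22.2°–84.7°] simple-harmonic, h=-16: full span → s += -16 → s = 14.0000
seg 3 [84.7°–121.6°] cycloidal, h=23: full span → s += 23 → s = 37.0000
seg 4 [121.6°–148.2°] simple-harmonic, h=-28: full span → s += -28 → s = 9.0000
seg 5 [148.2°–199.5°] dwell: s stays 9.0000
seg 6 [199.5°–360°] simple-harmonic, h=-8: θ=282.4° here. β=82.9, B=160.5. -8/2·(1 − cos(π·0.5165)) = -4.2074 → s = 4.7926
radial distance = base radius + s = 42 + 4.7926 = 46.7926

46.7926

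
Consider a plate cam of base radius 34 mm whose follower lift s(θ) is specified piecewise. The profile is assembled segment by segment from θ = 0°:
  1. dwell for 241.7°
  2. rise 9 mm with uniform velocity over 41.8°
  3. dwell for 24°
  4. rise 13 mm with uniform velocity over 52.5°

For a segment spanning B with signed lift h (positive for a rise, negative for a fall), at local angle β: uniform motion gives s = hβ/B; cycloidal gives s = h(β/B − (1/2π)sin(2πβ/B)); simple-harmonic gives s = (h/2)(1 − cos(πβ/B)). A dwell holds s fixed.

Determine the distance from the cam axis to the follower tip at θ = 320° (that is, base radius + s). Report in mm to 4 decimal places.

seg 1 [0°–241.7°] dwell: s stays 0.0000
seg 2 [241.7°–283.5°] uniform, h=9: full span → s += 9 → s = 9.0000
seg 3 [283.5°–307.5°] dwell: s stays 9.0000
seg 4 [307.5°–360°] uniform, h=13: θ=320° here. β=12.5, B=52.5. 13·12.5/52.5 = 3.0952 → s = 12.0952
radial distance = base radius + s = 34 + 12.0952 = 46.0952

46.0952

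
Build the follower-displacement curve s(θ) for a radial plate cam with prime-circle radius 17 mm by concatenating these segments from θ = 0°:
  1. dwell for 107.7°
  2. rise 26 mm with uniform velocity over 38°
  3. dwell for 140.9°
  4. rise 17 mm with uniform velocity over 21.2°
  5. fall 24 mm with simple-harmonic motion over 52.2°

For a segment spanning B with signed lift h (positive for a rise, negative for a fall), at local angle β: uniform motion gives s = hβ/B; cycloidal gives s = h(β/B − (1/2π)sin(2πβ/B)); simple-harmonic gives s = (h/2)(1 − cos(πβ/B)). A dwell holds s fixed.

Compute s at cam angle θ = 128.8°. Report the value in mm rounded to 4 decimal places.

seg 1 [0°–107.7°] dwell: s stays 0.0000
seg 2 [107.7°–145.7°] uniform, h=26: θ=128.8° here. β=21.1, B=38. 26·21.1/38 = 14.4368 → s = 14.4368

14.4368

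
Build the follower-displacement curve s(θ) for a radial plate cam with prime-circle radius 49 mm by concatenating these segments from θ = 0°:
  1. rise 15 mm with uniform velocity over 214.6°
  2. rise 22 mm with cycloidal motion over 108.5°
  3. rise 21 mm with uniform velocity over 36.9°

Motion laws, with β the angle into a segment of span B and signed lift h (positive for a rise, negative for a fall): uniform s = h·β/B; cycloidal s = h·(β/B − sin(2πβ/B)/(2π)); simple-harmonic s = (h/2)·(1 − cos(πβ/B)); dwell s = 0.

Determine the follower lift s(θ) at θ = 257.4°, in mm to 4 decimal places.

seg 1 [0°–214.6°] uniform, h=15: full span → s += 15 → s = 15.0000
seg 2 [214.6°–323.1°] cycloidal, h=22: θ=257.4° here. β=42.8, B=108.5. 22·(0.3945 − sin(2π·0.3945)/(2π)) = 6.5231 → s = 21.5231

21.5231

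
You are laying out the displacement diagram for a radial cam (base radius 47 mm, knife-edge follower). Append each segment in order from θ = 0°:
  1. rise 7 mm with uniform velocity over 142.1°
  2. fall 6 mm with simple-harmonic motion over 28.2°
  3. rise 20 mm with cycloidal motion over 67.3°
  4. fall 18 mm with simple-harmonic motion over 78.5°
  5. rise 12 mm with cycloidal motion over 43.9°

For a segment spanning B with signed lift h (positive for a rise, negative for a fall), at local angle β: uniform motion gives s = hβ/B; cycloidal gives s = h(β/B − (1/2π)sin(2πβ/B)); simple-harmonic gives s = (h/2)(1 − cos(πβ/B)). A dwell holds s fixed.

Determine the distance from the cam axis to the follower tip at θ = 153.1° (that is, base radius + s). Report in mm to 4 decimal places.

seg 1 [0°–142.1°] uniform, h=7: full span → s += 7 → s = 7.0000
seg 2 [142.1°–170.3°] simple-harmonic, h=-6: θ=153.1° here. β=11, B=28.2. -6/2·(1 − cos(π·0.3901)) = -1.9844 → s = 5.0156
radial distance = base radius + s = 47 + 5.0156 = 52.0156

52.0156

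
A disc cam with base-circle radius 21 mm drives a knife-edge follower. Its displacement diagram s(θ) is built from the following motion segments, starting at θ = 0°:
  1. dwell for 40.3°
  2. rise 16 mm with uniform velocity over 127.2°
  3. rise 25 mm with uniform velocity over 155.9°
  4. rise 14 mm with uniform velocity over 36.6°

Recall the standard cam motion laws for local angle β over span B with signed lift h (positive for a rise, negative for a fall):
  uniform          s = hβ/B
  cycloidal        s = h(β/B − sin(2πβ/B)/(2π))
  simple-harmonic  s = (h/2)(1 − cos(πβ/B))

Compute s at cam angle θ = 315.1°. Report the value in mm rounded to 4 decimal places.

seg 1 [0°–40.3°] dwell: s stays 0.0000
seg 2 [40.3°–167.5°] uniform, h=16: full span → s += 16 → s = 16.0000
seg 3 [167.5°–323.4°] uniform, h=25: θ=315.1° here. β=147.6, B=155.9. 25·147.6/155.9 = 23.6690 → s = 39.6690

39.6690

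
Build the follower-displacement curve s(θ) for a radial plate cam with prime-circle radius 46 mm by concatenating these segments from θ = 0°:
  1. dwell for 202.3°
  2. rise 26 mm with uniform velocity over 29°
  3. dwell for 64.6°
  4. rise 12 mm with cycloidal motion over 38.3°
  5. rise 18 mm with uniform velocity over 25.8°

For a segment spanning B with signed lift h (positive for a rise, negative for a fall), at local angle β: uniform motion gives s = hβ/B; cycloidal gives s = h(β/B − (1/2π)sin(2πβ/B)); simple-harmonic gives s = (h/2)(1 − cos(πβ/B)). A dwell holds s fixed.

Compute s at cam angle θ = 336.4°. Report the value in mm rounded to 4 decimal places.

seg 1 [0°–202.3°] dwell: s stays 0.0000
seg 2 [202.3°–231.3°] uniform, h=26: full span → s += 26 → s = 26.0000
seg 3 [231.3°–295.9°] dwell: s stays 26.0000
seg 4 [295.9°–334.2°] cycloidal, h=12: full span → s += 12 → s = 38.0000
seg 5 [334.2°–360°] uniform, h=18: θ=336.4° here. β=2.2, B=25.8. 18·2.2/25.8 = 1.5349 → s = 39.5349

39.5349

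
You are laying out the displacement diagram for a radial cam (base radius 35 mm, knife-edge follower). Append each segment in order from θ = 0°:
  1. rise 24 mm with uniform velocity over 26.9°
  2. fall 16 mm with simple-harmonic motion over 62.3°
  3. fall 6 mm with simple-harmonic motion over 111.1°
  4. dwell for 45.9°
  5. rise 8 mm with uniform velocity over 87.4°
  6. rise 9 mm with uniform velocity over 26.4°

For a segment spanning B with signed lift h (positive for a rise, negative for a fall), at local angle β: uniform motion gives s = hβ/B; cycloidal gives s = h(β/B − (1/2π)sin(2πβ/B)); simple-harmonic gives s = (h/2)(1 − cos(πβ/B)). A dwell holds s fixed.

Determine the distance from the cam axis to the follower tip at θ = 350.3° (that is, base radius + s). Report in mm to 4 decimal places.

seg 1 [0°–26.9°] uniform, h=24: full span → s += 24 → s = 24.0000
seg 2 [26.9°–89.2°] simple-harmonic, h=-16: full span → s += -16 → s = 8.0000
seg 3 [89.2°–200.3°] simple-harmonic, h=-6: full span → s += -6 → s = 2.0000
seg 4 [200.3°–246.2°] dwell: s stays 2.0000
seg 5 [246.2°–333.6°] uniform, h=8: full span → s += 8 → s = 10.0000
seg 6 [333.6°–360°] uniform, h=9: θ=350.3° here. β=16.7, B=26.4. 9·16.7/26.4 = 5.6932 → s = 15.6932
radial distance = base radius + s = 35 + 15.6932 = 50.6932

50.6932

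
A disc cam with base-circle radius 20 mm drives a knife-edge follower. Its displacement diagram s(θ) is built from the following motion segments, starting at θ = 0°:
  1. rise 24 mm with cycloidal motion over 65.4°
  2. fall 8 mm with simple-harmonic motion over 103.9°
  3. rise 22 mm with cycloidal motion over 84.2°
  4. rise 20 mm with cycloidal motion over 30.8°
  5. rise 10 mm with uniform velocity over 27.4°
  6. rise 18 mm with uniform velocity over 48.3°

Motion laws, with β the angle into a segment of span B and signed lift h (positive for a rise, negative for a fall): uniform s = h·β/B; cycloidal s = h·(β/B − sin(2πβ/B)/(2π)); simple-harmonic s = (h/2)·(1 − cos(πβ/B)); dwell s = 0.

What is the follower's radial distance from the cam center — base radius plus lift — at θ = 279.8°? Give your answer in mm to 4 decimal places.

seg 1 [0°–65.4°] cycloidal, h=24: full span → s += 24 → s = 24.0000
seg 2 [65.4°–169.3°] simple-harmonic, h=-8: full span → s += -8 → s = 16.0000
seg 3 [169.3°–253.5°] cycloidal, h=22: full span → s += 22 → s = 38.0000
seg 4 [253.5°–284.3°] cycloidal, h=20: θ=279.8° here. β=26.3, B=30.8. 20·(0.8539 − sin(2π·0.8539)/(2π)) = 19.6065 → s = 57.6065
radial distance = base radius + s = 20 + 57.6065 = 77.6065

77.6065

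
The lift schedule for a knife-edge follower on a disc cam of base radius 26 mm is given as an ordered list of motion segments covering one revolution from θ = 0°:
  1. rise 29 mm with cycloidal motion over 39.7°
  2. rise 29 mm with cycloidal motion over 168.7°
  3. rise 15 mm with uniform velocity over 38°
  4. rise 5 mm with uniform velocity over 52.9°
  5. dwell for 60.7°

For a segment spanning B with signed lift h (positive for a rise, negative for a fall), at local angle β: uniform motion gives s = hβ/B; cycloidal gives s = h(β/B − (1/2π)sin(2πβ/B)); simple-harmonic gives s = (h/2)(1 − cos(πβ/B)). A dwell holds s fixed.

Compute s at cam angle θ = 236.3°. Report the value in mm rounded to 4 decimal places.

seg 1 [0°–39.7°] cycloidal, h=29: full span → s += 29 → s = 29.0000
seg 2 [39.7°–208.4°] cycloidal, h=29: full span → s += 29 → s = 58.0000
seg 3 [208.4°–246.4°] uniform, h=15: θ=236.3° here. β=27.9, B=38. 15·27.9/38 = 11.0132 → s = 69.0132

69.0132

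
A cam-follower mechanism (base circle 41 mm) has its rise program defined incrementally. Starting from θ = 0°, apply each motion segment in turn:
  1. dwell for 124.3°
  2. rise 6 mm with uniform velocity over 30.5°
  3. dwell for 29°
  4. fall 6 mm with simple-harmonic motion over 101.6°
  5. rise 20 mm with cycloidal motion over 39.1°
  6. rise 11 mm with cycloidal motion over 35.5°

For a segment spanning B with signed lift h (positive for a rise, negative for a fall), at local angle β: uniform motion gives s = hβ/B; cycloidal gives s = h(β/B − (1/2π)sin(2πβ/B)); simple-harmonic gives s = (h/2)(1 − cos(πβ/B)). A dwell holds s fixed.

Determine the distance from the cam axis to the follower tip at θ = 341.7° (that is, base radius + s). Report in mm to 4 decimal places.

seg 1 [0°–124.3°] dwell: s stays 0.0000
seg 2 [124.3°–154.8°] uniform, h=6: full span → s += 6 → s = 6.0000
seg 3 [154.8°–183.8°] dwell: s stays 6.0000
seg 4 [183.8°–285.4°] simple-harmonic, h=-6: full span → s += -6 → s = 0.0000
seg 5 [285.4°–324.5°] cycloidal, h=20: full span → s += 20 → s = 20.0000
seg 6 [324.5°–360°] cycloidal, h=11: θ=341.7° here. β=17.2, B=35.5. 11·(0.4845 − sin(2π·0.4845)/(2π)) = 5.1594 → s = 25.1594
radial distance = base radius + s = 41 + 25.1594 = 66.1594

66.1594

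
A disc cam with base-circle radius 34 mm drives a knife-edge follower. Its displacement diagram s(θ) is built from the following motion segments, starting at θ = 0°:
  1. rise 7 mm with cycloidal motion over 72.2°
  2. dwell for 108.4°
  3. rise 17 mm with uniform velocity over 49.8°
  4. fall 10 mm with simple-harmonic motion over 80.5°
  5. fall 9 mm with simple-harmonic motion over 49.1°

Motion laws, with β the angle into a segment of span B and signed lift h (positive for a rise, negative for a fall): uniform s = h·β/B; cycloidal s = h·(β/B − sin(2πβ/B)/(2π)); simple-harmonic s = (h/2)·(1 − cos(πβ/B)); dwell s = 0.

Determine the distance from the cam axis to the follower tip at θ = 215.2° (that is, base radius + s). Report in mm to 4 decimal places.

seg 1 [0°–72.2°] cycloidal, h=7: full span → s += 7 → s = 7.0000
seg 2 [72.2°–180.6°] dwell: s stays 7.0000
seg 3 [180.6°–230.4°] uniform, h=17: θ=215.2° here. β=34.6, B=49.8. 17·34.6/49.8 = 11.8112 → s = 18.8112
radial distance = base radius + s = 34 + 18.8112 = 52.8112

52.8112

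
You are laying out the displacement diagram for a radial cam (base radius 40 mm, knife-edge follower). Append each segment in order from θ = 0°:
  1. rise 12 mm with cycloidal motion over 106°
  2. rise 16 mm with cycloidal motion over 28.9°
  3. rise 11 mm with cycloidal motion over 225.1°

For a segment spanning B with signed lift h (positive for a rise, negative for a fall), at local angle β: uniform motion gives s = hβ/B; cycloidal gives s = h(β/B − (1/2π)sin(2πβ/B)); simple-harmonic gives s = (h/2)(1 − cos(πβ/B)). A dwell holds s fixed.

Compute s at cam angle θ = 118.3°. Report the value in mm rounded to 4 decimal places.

seg 1 [0°–106°] cycloidal, h=12: full span → s += 12 → s = 12.0000
seg 2 [106°–134.9°] cycloidal, h=16: θ=118.3° here. β=12.3, B=28.9. 16·(0.4256 − sin(2π·0.4256)/(2π)) = 5.6623 → s = 17.6623

17.6623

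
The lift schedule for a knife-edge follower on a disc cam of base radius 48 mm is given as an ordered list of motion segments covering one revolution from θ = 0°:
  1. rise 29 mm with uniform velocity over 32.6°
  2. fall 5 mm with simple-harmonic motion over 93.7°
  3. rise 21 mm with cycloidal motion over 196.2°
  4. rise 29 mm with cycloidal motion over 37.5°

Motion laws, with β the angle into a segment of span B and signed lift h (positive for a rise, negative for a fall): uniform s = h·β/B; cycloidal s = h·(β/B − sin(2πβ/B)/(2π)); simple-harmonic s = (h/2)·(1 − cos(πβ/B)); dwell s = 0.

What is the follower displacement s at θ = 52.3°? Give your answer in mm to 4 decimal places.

seg 1 [0°–32.6°] uniform, h=29: full span → s += 29 → s = 29.0000
seg 2 [32.6°–126.3°] simple-harmonic, h=-5: θ=52.3° here. β=19.7, B=93.7. -5/2·(1 − cos(π·0.2102)) = -0.5258 → s = 28.4742

28.4742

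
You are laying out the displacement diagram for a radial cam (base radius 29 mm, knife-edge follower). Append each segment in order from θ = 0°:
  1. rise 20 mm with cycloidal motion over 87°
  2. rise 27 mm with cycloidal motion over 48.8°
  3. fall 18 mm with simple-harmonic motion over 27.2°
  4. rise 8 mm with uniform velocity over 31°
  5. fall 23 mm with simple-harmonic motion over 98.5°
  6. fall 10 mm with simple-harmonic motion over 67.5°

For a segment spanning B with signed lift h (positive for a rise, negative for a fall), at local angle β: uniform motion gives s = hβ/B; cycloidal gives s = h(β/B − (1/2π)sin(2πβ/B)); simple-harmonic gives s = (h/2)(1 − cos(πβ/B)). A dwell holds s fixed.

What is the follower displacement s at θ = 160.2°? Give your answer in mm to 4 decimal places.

seg 1 [0°–87°] cycloidal, h=20: full span → s += 20 → s = 20.0000
seg 2 [87°–135.8°] cycloidal, h=27: full span → s += 27 → s = 47.0000
seg 3 [135.8°–163°] simple-harmonic, h=-18: θ=160.2° here. β=24.4, B=27.2. -18/2·(1 − cos(π·0.8971)) = -17.5334 → s = 29.4666

29.4666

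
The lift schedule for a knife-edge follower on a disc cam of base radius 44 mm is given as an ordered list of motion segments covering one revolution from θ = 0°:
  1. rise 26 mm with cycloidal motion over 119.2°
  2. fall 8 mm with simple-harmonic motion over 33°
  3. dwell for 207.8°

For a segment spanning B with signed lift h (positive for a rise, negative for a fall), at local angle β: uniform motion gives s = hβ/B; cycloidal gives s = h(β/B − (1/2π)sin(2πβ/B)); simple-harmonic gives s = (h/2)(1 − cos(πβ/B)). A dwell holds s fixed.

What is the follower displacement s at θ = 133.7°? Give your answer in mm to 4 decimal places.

seg 1 [0°–119.2°] cycloidal, h=26: full span → s += 26 → s = 26.0000
seg 2 [119.2°–152.2°] simple-harmonic, h=-8: θ=133.7° here. β=14.5, B=33. -8/2·(1 − cos(π·0.4394)) = -3.2430 → s = 22.7570

22.7570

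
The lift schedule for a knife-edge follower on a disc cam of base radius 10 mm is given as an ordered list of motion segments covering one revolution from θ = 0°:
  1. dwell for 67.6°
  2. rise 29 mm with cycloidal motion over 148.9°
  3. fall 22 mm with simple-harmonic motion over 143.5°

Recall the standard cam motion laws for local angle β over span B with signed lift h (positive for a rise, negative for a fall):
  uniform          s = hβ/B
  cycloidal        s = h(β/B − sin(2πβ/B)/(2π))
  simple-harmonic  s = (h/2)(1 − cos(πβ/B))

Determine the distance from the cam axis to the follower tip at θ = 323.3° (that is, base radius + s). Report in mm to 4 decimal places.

seg 1 [0°–67.6°] dwell: s stays 0.0000
seg 2 [67.6°–216.5°] cycloidal, h=29: full span → s += 29 → s = 29.0000
seg 3 [216.5°–360°] simple-harmonic, h=-22: θ=323.3° here. β=106.8, B=143.5. -22/2·(1 − cos(π·0.7443)) = -18.6364 → s = 10.3636
radial distance = base radius + s = 10 + 10.3636 = 20.3636

20.3636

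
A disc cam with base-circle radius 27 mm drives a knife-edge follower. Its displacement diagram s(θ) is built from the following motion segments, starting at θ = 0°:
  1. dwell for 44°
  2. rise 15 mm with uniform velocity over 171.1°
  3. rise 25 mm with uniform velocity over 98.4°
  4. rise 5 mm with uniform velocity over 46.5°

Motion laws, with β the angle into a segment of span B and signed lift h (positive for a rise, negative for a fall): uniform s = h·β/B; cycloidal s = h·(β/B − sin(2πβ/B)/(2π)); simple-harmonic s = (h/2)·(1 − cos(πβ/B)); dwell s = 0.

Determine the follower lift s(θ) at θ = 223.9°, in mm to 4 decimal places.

seg 1 [0°–44°] dwell: s stays 0.0000
seg 2 [44°–215.1°] uniform, h=15: full span → s += 15 → s = 15.0000
seg 3 [215.1°–313.5°] uniform, h=25: θ=223.9° here. β=8.8, B=98.4. 25·8.8/98.4 = 2.2358 → s = 17.2358

17.2358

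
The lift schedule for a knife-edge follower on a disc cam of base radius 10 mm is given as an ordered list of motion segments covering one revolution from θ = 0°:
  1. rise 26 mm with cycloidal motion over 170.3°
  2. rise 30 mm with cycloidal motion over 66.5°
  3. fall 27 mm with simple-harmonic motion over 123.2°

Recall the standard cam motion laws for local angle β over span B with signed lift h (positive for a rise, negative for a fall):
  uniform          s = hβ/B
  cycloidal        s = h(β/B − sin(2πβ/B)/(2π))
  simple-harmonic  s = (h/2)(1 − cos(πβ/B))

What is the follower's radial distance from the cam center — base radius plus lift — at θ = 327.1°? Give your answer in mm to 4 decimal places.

seg 1 [0°–170.3°] cycloidal, h=26: full span → s += 26 → s = 26.0000
seg 2 [170.3°–236.8°] cycloidal, h=30: full span → s += 30 → s = 56.0000
seg 3 [236.8°–360°] simple-harmonic, h=-27: θ=327.1° here. β=90.3, B=123.2. -27/2·(1 − cos(π·0.7330)) = -22.5213 → s = 33.4787
radial distance = base radius + s = 10 + 33.4787 = 43.4787

43.4787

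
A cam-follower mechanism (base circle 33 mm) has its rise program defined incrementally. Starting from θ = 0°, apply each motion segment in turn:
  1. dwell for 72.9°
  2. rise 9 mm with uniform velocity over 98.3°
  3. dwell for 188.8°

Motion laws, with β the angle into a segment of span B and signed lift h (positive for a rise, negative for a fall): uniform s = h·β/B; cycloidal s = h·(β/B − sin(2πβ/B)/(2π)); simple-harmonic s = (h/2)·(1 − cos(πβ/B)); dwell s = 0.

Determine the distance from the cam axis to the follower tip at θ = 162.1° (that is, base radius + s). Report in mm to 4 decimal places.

seg 1 [0°–72.9°] dwell: s stays 0.0000
seg 2 [72.9°–171.2°] uniform, h=9: θ=162.1° here. β=89.2, B=98.3. 9·89.2/98.3 = 8.1668 → s = 8.1668
radial distance = base radius + s = 33 + 8.1668 = 41.1668

41.1668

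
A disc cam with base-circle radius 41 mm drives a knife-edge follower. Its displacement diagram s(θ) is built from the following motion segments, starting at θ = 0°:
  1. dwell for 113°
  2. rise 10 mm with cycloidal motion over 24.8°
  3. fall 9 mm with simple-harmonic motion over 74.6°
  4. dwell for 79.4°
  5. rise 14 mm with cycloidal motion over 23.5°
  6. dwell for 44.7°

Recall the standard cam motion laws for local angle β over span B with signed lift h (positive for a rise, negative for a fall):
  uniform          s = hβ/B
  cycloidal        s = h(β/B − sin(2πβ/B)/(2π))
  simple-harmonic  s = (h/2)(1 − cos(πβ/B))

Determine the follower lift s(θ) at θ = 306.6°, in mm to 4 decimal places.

seg 1 [0°–113°] dwell: s stays 0.0000
seg 2 [113°–137.8°] cycloidal, h=10: full span → s += 10 → s = 10.0000
seg 3 [137.8°–212.4°] simple-harmonic, h=-9: full span → s += -9 → s = 1.0000
seg 4 [212.4°–291.8°] dwell: s stays 1.0000
seg 5 [291.8°–315.3°] cycloidal, h=14: θ=306.6° here. β=14.8, B=23.5. 14·(0.6298 − sin(2π·0.6298)/(2π)) = 10.4392 → s = 11.4392

11.4392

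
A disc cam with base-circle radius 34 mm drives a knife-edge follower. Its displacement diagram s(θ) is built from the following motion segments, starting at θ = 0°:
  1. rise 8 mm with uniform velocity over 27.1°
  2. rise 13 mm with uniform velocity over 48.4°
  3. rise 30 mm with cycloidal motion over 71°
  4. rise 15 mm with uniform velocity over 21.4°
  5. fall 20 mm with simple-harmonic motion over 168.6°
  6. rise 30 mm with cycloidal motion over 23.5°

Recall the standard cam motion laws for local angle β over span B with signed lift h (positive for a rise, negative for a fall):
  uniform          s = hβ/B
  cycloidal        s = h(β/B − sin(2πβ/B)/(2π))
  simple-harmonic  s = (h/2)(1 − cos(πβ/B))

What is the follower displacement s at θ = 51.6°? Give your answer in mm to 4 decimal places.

seg 1 [0°–27.1°] uniform, h=8: full span → s += 8 → s = 8.0000
seg 2 [27.1°–75.5°] uniform, h=13: θ=51.6° here. β=24.5, B=48.4. 13·24.5/48.4 = 6.5806 → s = 14.5806

14.5806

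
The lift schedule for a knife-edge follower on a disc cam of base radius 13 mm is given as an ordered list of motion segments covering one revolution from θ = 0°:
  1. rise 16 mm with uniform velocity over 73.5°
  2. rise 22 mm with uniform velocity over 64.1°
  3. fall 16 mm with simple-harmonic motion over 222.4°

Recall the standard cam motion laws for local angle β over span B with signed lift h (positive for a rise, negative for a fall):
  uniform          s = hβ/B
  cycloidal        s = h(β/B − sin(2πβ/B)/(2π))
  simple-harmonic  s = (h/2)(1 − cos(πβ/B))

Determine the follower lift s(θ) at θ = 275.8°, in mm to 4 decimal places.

seg 1 [0°–73.5°] uniform, h=16: full span → s += 16 → s = 16.0000
seg 2 [73.5°–137.6°] uniform, h=22: full span → s += 22 → s = 38.0000
seg 3 [137.6°–360°] simple-harmonic, h=-16: θ=275.8° here. β=138.2, B=222.4. -16/2·(1 − cos(π·0.6214)) = -10.9777 → s = 27.0223

27.0223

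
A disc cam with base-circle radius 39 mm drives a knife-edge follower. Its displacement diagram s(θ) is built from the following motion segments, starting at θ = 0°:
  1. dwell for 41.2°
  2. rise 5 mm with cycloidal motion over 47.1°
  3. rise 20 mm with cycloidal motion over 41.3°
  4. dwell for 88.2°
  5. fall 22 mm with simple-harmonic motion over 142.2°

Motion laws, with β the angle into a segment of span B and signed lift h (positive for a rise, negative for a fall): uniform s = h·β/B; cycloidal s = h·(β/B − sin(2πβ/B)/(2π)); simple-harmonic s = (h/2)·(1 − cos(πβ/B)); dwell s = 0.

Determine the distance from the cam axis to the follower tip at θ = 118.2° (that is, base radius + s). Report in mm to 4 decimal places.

seg 1 [0°–41.2°] dwell: s stays 0.0000
seg 2 [41.2°–88.3°] cycloidal, h=5: full span → s += 5 → s = 5.0000
seg 3 [88.3°–129.6°] cycloidal, h=20: θ=118.2° here. β=29.9, B=41.3. 20·(0.7240 − sin(2π·0.7240)/(2π)) = 17.6200 → s = 22.6200
radial distance = base radius + s = 39 + 22.6200 = 61.6200

61.6200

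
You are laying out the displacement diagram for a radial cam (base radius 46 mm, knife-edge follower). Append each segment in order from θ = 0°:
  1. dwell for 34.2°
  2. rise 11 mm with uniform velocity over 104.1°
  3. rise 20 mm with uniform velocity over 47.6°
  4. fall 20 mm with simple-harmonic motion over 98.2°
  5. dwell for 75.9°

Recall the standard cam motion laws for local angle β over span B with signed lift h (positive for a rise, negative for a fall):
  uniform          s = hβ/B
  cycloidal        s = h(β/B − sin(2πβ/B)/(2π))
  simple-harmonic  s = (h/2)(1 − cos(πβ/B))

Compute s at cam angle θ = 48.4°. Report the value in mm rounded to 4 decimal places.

seg 1 [0°–34.2°] dwell: s stays 0.0000
seg 2 [34.2°–138.3°] uniform, h=11: θ=48.4° here. β=14.2, B=104.1. 11·14.2/104.1 = 1.5005 → s = 1.5005

1.5005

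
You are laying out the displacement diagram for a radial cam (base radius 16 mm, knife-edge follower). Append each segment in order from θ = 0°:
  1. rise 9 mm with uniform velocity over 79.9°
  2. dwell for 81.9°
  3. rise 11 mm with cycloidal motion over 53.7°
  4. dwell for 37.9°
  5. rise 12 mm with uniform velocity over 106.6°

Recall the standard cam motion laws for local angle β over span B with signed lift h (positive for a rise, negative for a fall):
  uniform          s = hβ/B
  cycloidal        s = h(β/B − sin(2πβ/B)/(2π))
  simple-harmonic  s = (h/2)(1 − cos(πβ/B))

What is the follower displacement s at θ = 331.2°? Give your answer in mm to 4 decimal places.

seg 1 [0°–79.9°] uniform, h=9: full span → s += 9 → s = 9.0000
seg 2 [79.9°–161.8°] dwell: s stays 9.0000
seg 3 [161.8°–215.5°] cycloidal, h=11: full span → s += 11 → s = 20.0000
seg 4 [215.5°–253.4°] dwell: s stays 20.0000
seg 5 [253.4°–360°] uniform, h=12: θ=331.2° here. β=77.8, B=106.6. 12·77.8/106.6 = 8.7580 → s = 28.7580

28.7580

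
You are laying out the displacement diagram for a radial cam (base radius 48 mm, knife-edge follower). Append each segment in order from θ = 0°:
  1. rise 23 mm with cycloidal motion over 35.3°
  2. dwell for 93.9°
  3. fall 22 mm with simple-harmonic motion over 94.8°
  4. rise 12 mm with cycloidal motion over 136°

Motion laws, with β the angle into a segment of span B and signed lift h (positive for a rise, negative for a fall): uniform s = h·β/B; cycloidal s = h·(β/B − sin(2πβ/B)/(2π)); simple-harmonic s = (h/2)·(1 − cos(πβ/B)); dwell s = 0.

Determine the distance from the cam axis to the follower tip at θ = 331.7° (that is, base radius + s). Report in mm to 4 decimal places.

seg 1 [0°–35.3°] cycloidal, h=23: full span → s += 23 → s = 23.0000
seg 2 [35.3°–129.2°] dwell: s stays 23.0000
seg 3 [129.2°–224°] simple-harmonic, h=-22: full span → s += -22 → s = 1.0000
seg 4 [224°–360°] cycloidal, h=12: θ=331.7° here. β=107.7, B=136. 12·(0.7919 − sin(2π·0.7919)/(2π)) = 11.3470 → s = 12.3470
radial distance = base radius + s = 48 + 12.3470 = 60.3470

60.3470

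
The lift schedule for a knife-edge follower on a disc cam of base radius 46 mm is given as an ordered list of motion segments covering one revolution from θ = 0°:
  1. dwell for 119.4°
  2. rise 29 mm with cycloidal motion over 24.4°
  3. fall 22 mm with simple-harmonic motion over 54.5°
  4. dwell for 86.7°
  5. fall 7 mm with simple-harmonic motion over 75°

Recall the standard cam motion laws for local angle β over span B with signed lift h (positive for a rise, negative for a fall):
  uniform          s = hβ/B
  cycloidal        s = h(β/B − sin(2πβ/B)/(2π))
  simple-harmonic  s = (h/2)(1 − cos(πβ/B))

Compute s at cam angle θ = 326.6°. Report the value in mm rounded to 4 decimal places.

seg 1 [0°–119.4°] dwell: s stays 0.0000
seg 2 [119.4°–143.8°] cycloidal, h=29: full span → s += 29 → s = 29.0000
seg 3 [143.8°–198.3°] simple-harmonic, h=-22: full span → s += -22 → s = 7.0000
seg 4 [198.3°–285°] dwell: s stays 7.0000
seg 5 [285°–360°] simple-harmonic, h=-7: θ=326.6° here. β=41.6, B=75. -7/2·(1 − cos(π·0.5547)) = -4.0981 → s = 2.9019

2.9019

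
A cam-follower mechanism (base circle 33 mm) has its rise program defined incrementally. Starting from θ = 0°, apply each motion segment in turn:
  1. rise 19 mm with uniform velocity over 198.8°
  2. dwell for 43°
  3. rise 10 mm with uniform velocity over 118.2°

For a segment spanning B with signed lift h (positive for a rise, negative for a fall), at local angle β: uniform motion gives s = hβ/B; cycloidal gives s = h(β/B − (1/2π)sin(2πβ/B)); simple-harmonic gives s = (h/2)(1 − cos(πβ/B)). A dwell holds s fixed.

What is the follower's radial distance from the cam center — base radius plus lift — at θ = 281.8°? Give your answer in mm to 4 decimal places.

seg 1 [0°–198.8°] uniform, h=19: full span → s += 19 → s = 19.0000
seg 2 [198.8°–241.8°] dwell: s stays 19.0000
seg 3 [241.8°–360°] uniform, h=10: θ=281.8° here. β=40, B=118.2. 10·40/118.2 = 3.3841 → s = 22.3841
radial distance = base radius + s = 33 + 22.3841 = 55.3841

55.3841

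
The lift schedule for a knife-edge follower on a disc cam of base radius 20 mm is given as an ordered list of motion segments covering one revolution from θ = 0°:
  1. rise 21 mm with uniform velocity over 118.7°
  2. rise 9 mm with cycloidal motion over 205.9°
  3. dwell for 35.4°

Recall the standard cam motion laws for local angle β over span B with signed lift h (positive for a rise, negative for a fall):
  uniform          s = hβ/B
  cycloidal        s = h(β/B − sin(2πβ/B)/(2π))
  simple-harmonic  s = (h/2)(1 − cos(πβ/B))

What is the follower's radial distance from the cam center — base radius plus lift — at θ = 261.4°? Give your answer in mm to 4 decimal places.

seg 1 [0°–118.7°] uniform, h=21: full span → s += 21 → s = 21.0000
seg 2 [118.7°–324.6°] cycloidal, h=9: θ=261.4° here. β=142.7, B=205.9. 9·(0.6931 − sin(2π·0.6931)/(2π)) = 7.5792 → s = 28.5792
radial distance = base radius + s = 20 + 28.5792 = 48.5792

48.5792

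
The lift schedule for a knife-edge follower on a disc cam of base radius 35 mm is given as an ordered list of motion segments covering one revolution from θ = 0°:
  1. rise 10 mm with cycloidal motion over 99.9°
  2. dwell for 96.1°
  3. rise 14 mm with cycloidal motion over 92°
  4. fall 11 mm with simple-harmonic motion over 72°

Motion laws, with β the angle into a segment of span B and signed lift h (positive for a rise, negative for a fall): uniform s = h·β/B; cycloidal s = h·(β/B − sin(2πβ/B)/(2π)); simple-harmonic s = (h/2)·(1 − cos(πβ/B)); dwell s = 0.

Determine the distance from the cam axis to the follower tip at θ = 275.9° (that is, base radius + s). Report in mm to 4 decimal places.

seg 1 [0°–99.9°] cycloidal, h=10: full span → s += 10 → s = 10.0000
seg 2 [99.9°–196°] dwell: s stays 10.0000
seg 3 [196°–288°] cycloidal, h=14: θ=275.9° here. β=79.9, B=92. 14·(0.8685 − sin(2π·0.8685)/(2π)) = 13.7975 → s = 23.7975
radial distance = base radius + s = 35 + 23.7975 = 58.7975

58.7975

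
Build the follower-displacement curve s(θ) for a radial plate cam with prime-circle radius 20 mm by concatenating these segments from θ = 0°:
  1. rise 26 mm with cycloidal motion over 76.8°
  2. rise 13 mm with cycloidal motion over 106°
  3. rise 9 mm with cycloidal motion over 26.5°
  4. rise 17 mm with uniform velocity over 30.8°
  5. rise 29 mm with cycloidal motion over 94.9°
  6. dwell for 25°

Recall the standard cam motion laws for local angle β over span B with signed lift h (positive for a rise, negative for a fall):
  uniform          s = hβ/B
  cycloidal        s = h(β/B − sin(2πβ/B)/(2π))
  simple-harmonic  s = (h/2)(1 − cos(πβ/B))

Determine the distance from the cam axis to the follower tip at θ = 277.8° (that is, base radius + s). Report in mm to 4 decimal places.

seg 1 [0°–76.8°] cycloidal, h=26: full span → s += 26 → s = 26.0000
seg 2 [76.8°–182.8°] cycloidal, h=13: full span → s += 13 → s = 39.0000
seg 3 [182.8°–209.3°] cycloidal, h=9: full span → s += 9 → s = 48.0000
seg 4 [209.3°–240.1°] uniform, h=17: full span → s += 17 → s = 65.0000
seg 5 [240.1°–335°] cycloidal, h=29: θ=277.8° here. β=37.7, B=94.9. 29·(0.3973 − sin(2π·0.3973)/(2π)) = 8.7438 → s = 73.7438
radial distance = base radius + s = 20 + 73.7438 = 93.7438

93.7438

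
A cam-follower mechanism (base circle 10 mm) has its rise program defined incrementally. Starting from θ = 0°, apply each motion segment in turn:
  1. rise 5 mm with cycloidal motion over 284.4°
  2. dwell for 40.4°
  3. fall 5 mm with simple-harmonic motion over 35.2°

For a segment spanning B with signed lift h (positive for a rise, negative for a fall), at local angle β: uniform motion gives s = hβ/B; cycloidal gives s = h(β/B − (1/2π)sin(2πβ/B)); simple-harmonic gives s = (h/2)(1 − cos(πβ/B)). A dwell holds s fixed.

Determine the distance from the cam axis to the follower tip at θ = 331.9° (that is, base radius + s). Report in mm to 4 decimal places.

seg 1 [0°–284.4°] cycloidal, h=5: full span → s += 5 → s = 5.0000
seg 2 [284.4°–324.8°] dwell: s stays 5.0000
seg 3 [324.8°–360°] simple-harmonic, h=-5: θ=331.9° here. β=7.1, B=35.2. -5/2·(1 − cos(π·0.2017)) = -0.4854 → s = 4.5146
radial distance = base radius + s = 10 + 4.5146 = 14.5146

14.5146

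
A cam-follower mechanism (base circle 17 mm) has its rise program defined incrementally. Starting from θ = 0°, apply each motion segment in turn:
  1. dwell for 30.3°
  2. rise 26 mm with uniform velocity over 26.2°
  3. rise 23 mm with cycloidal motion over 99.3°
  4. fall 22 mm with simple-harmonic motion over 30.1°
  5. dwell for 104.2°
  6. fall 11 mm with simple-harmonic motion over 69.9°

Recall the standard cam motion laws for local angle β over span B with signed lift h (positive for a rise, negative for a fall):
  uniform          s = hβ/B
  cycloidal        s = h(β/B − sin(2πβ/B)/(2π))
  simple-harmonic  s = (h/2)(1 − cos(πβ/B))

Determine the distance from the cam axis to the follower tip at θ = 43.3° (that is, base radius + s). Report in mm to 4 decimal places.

seg 1 [0°–30.3°] dwell: s stays 0.0000
seg 2 [30.3°–56.5°] uniform, h=26: θ=43.3° here. β=13, B=26.2. 26·13/26.2 = 12.9008 → s = 12.9008
radial distance = base radius + s = 17 + 12.9008 = 29.9008

29.9008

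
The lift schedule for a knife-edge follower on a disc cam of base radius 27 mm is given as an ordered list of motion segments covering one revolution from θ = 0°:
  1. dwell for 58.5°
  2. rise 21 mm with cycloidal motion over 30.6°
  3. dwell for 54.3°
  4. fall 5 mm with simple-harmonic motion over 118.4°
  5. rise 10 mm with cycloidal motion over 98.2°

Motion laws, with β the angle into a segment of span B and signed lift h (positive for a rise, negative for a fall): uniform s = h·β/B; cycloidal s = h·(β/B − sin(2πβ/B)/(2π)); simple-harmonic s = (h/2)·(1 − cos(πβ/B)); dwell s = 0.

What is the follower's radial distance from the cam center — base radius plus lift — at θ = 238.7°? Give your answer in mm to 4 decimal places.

seg 1 [0°–58.5°] dwell: s stays 0.0000
seg 2 [58.5°–89.1°] cycloidal, h=21: full span → s += 21 → s = 21.0000
seg 3 [89.1°–143.4°] dwell: s stays 21.0000
seg 4 [143.4°–261.8°] simple-harmonic, h=-5: θ=238.7° here. β=95.3, B=118.4. -5/2·(1 − cos(π·0.8049)) = -4.5449 → s = 16.4551
radial distance = base radius + s = 27 + 16.4551 = 43.4551

43.4551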